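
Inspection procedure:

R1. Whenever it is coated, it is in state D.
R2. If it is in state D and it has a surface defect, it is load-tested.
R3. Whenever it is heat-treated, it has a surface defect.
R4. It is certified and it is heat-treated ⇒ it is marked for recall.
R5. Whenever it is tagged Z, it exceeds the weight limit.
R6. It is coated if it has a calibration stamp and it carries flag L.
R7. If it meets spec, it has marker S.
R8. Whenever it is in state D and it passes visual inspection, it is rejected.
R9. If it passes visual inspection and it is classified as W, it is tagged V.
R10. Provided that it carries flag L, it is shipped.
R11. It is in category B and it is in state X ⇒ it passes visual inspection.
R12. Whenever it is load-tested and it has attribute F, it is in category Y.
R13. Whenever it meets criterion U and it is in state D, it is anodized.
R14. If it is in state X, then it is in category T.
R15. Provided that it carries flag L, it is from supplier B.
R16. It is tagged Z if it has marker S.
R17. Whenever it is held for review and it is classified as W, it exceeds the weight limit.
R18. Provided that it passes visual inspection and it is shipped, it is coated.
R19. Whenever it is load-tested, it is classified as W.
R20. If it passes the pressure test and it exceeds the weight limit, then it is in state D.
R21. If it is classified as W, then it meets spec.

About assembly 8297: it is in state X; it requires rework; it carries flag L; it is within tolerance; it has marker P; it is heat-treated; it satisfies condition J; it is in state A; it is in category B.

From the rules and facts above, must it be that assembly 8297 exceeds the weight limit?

Yes

By R3 (it is heat-treated): it has a surface defect.
By R10 (it carries flag L): it is shipped.
By R11 (it is in category B, it is in state X): it passes visual inspection.
By R18 (it passes visual inspection, it is shipped): it is coated.
By R1 (it is coated): it is in state D.
By R2 (it is in state D, it has a surface defect): it is load-tested.
By R19 (it is load-tested): it is classified as W.
By R21 (it is classified as W): it meets spec.
By R7 (it meets spec): it has marker S.
By R16 (it has marker S): it is tagged Z.
By R5 (it is tagged Z): it exceeds the weight limit.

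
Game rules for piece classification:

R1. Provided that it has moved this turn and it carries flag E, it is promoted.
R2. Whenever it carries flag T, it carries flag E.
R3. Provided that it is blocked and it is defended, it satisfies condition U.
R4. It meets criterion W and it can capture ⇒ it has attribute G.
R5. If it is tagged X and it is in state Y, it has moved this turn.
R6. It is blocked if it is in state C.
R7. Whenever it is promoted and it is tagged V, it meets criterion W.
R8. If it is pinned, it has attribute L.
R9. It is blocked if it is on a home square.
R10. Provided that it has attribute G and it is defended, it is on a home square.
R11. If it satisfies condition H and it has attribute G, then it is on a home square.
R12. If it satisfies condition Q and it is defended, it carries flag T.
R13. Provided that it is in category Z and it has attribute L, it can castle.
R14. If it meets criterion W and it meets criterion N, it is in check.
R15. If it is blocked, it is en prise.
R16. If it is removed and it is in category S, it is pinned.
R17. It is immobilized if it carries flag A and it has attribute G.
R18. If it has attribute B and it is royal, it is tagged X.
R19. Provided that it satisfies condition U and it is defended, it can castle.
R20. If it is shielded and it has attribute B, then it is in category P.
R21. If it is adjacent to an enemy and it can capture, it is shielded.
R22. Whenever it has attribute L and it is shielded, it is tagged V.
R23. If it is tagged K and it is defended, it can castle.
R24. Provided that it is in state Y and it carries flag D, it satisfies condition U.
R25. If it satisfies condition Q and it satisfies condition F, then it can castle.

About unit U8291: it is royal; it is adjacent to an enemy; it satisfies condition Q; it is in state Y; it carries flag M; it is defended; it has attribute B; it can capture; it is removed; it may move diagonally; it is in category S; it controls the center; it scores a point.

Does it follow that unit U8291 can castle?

By R12 (it satisfies condition Q, it is defended): it carries flag T.
By R16 (it is removed, it is in category S): it is pinned.
By R18 (it has attribute B, it is royal): it is tagged X.
By R21 (it is adjacent to an enemy, it can capture): it is shielded.
By R2 (it carries flag T): it carries flag E.
By R5 (it is tagged X, it is in state Y): it has moved this turn.
By R8 (it is pinned): it has attribute L.
By R22 (it has attribute L, it is shielded): it is tagged V.
By R1 (it has moved this turn, it carries flag E): it is promoted.
By R7 (it is promoted, it is tagged V): it meets criterion W.
By R4 (it meets criterion W, it can capture): it has attribute G.
By R10 (it has attribute G, it is defended): it is on a home square.
By R9 (it is on a home square): it is blocked.
By R3 (it is blocked, it is defended): it satisfies condition U.
By R19 (it satisfies condition U, it is defended): it can castle.

Yes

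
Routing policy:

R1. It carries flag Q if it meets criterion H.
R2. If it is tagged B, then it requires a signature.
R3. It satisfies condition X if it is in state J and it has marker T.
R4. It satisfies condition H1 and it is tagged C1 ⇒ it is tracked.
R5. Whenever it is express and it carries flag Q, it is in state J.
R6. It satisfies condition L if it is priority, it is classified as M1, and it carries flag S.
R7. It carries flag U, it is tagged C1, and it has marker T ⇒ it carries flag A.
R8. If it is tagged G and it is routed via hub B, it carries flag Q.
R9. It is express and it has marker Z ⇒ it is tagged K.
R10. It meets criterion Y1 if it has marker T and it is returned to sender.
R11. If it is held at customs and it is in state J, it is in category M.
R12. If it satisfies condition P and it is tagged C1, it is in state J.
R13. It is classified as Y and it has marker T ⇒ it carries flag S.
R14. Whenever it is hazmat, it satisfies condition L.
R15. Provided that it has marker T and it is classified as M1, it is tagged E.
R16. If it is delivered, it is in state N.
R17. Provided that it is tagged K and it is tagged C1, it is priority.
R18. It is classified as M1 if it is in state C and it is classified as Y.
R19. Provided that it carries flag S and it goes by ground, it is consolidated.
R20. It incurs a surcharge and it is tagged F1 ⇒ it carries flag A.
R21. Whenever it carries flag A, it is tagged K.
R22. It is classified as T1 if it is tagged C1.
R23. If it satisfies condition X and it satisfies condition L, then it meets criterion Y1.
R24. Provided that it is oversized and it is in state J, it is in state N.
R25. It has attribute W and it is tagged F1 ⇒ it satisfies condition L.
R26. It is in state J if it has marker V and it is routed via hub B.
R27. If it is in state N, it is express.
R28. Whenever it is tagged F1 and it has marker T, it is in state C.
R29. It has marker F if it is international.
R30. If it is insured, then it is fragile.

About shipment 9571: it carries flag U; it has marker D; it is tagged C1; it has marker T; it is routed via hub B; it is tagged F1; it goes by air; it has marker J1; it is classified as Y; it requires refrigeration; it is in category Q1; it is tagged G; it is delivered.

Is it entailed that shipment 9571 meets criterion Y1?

By R7 (it carries flag U, it is tagged C1, it has marker T): it carries flag A.
By R8 (it is tagged G, it is routed via hub B): it carries flag Q.
By R13 (it is classified as Y, it has marker T): it carries flag S.
By R16 (it is delivered): it is in state N.
By R21 (it carries flag A): it is tagged K.
By R27 (it is in state N): it is express.
By R28 (it is tagged F1, it has marker T): it is in state C.
By R5 (it is express, it carries flag Q): it is in state J.
By R17 (it is tagged K, it is tagged C1): it is priority.
By R18 (it is in state C, it is classified as Y): it is classified as M1.
By R3 (it is in state J, it has marker T): it satisfies condition X.
By R6 (it is priority, it is classified as M1, it carries flag S): it satisfies condition L.
By R23 (it satisfies condition X, it satisfies condition L): it meets criterion Y1.

Yes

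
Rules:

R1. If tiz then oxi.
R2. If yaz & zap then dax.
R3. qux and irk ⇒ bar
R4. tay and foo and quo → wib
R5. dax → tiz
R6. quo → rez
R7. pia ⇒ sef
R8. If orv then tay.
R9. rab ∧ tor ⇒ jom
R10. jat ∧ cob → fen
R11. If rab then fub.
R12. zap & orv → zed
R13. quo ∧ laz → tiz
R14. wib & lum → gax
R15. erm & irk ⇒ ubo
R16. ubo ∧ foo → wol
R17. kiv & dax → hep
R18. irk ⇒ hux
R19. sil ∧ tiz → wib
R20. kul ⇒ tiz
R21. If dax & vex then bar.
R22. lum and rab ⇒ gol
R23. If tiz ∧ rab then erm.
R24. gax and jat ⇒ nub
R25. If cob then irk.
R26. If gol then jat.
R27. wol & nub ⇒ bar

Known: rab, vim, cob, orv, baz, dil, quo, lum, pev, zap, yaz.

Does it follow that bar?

Forward chaining from the given facts derives: dax, tiz, rez, tay, fub, zed, gol, erm, irk, jat, oxi, fen, ubo, hux.
Rules concluding bar: R3 needs qux; R21 needs vex; R27 needs wol — none of these are established.

No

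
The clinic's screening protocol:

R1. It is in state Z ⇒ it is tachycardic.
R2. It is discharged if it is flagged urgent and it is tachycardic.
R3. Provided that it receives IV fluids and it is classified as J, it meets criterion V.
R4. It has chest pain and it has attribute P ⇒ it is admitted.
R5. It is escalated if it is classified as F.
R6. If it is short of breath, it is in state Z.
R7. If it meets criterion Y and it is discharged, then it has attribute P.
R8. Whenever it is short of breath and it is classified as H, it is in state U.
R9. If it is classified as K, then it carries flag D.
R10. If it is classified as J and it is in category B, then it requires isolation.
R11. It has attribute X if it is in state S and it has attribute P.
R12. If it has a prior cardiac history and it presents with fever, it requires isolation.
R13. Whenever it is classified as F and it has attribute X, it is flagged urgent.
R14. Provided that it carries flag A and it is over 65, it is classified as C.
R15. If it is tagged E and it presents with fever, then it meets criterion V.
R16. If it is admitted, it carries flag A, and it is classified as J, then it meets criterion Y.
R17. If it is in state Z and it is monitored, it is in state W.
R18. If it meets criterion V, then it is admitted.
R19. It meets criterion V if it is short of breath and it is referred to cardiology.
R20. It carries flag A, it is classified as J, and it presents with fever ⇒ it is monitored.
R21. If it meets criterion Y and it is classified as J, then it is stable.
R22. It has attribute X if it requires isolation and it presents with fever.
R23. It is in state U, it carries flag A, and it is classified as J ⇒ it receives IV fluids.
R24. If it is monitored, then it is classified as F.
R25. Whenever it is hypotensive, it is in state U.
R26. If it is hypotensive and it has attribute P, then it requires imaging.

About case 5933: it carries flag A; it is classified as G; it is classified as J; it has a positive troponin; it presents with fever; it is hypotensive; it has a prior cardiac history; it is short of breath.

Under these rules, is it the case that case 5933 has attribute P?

By R6 (it is short of breath): it is in state Z.
By R12 (it has a prior cardiac history, it presents with fever): it requires isolation.
By R20 (it carries flag A, it is classified as J, it presents with fever): it is monitored.
By R22 (it requires isolation, it presents with fever): it has attribute X.
By R24 (it is monitored): it is classified as F.
By R25 (it is hypotensive): it is in state U.
By R1 (it is in state Z): it is tachycardic.
By R13 (it is classified as F, it has attribute X): it is flagged urgent.
By R23 (it is in state U, it carries flag A, it is classified as J): it receives IV fluids.
By R2 (it is flagged urgent, it is tachycardic): it is discharged.
By R3 (it receives IV fluids, it is classified as J): it meets criterion V.
By R18 (it meets criterion V): it is admitted.
By R16 (it is admitted, it carries flag A, it is classified as J): it meets criterion Y.
By R7 (it meets criterion Y, it is discharged): it has attribute P.

Yes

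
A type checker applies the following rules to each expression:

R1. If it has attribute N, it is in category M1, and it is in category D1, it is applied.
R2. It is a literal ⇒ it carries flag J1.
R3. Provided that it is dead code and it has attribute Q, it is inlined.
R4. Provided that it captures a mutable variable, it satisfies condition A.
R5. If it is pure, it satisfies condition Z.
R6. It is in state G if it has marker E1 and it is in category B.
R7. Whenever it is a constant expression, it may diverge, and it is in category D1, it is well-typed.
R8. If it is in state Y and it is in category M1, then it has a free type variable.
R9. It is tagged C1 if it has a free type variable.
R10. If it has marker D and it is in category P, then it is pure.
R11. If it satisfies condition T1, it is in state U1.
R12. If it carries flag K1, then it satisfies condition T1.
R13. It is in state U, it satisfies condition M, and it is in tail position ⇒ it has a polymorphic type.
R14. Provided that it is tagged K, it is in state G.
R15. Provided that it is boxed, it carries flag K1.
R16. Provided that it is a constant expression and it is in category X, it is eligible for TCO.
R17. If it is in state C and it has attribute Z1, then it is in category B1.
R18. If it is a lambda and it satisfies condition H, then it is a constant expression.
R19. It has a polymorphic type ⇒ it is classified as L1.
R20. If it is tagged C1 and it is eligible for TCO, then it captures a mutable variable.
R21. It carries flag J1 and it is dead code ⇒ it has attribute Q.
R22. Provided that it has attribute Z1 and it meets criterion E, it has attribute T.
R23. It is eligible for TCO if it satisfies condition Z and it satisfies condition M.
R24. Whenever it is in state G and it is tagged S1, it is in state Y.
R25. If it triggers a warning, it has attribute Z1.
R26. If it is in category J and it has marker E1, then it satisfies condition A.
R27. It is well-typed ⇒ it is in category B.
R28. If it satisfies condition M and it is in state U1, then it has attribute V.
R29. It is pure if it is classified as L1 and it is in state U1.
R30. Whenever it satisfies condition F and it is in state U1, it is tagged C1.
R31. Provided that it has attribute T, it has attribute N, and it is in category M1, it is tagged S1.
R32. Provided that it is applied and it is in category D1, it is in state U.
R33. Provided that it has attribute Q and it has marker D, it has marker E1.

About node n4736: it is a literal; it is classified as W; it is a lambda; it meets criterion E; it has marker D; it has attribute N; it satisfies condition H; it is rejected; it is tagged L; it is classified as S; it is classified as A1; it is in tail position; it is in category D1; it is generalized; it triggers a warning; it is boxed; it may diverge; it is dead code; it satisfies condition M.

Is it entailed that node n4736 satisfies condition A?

No

Forward chaining from the given facts derives: carries flag J1, carries flag K1, is a constant expression, has attribute Q, has attribute Z1, has marker E1, is inlined, is well-typed, satisfies condition T1, has attribute T, is in category B, is in state G, is in state U1, has attribute V.
Rules concluding "it satisfies condition A": R4 needs "it captures a mutable variable"; R26 needs "it is in category J" — none of these are established.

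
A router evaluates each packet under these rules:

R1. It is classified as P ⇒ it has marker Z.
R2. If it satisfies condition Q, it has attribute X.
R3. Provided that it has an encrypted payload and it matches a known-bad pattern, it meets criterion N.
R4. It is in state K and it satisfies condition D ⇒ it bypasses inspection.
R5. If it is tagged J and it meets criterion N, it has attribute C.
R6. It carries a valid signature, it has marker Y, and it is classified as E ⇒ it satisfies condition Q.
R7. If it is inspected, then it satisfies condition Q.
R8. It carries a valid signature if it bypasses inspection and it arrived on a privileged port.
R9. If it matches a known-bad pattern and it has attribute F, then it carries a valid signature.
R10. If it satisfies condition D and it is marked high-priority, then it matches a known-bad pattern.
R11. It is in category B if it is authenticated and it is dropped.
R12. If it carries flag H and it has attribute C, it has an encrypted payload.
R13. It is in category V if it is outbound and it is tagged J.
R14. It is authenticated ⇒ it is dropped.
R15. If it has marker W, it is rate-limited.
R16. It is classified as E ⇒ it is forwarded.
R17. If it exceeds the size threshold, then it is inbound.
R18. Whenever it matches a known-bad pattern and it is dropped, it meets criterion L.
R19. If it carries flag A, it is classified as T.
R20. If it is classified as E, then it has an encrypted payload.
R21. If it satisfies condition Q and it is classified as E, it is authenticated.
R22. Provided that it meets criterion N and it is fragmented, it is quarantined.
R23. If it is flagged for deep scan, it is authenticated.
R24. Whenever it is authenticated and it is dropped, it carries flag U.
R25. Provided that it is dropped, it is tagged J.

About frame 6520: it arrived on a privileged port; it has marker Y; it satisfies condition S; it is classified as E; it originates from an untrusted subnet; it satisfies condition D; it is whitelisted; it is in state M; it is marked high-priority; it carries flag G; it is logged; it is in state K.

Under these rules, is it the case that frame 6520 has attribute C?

By R4 (it is in state K, it satisfies condition D): it bypasses inspection.
By R8 (it bypasses inspection, it arrived on a privileged port): it carries a valid signature.
By R10 (it satisfies condition D, it is marked high-priority): it matches a known-bad pattern.
By R20 (it is classified as E): it has an encrypted payload.
By R3 (it has an encrypted payload, it matches a known-bad pattern): it meets criterion N.
By R6 (it carries a valid signature, it has marker Y, it is classified as E): it satisfies condition Q.
By R21 (it satisfies condition Q, it is classified as E): it is authenticated.
By R14 (it is authenticated): it is dropped.
By R25 (it is dropped): it is tagged J.
By R5 (it is tagged J, it meets criterion N): it has attribute C.

Yes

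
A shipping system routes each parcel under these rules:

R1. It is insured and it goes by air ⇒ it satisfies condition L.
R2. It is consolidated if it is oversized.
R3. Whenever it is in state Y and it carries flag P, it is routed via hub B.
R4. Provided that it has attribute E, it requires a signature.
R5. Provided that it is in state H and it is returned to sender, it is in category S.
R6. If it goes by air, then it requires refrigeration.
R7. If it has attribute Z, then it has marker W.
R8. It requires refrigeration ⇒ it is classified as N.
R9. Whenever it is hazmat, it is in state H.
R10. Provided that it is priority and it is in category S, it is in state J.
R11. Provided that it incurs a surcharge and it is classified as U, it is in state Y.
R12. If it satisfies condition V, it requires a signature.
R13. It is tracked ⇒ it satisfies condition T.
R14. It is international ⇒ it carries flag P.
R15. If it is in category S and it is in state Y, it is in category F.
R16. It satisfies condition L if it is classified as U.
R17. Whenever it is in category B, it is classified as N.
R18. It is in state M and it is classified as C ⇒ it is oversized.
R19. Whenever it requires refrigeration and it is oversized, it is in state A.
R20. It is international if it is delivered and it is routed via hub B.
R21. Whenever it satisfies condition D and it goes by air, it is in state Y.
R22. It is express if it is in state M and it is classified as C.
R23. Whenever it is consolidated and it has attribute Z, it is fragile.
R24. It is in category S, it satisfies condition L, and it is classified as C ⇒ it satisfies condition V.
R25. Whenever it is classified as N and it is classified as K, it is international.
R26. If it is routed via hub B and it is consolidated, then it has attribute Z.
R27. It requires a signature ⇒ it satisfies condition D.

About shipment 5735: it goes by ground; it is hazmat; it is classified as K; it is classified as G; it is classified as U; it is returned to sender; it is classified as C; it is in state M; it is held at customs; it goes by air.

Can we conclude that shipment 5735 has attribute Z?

By R6 (it goes by air): it requires refrigeration.
By R8 (it requires refrigeration): it is classified as N.
By R9 (it is hazmat): it is in state H.
By R16 (it is classified as U): it satisfies condition L.
By R18 (it is in state M, it is classified as C): it is oversized.
By R25 (it is classified as N, it is classified as K): it is international.
By R2 (it is oversized): it is consolidated.
By R5 (it is in state H, it is returned to sender): it is in category S.
By R14 (it is international): it carries flag P.
By R24 (it is in category S, it satisfies condition L, it is classified as C): it satisfies condition V.
By R12 (it satisfies condition V): it requires a signature.
By R27 (it requires a signature): it satisfies condition D.
By R21 (it satisfies condition D, it goes by air): it is in state Y.
By R3 (it is in state Y, it carries flag P): it is routed via hub B.
By R26 (it is routed via hub B, it is consolidated): it has attribute Z.

Yes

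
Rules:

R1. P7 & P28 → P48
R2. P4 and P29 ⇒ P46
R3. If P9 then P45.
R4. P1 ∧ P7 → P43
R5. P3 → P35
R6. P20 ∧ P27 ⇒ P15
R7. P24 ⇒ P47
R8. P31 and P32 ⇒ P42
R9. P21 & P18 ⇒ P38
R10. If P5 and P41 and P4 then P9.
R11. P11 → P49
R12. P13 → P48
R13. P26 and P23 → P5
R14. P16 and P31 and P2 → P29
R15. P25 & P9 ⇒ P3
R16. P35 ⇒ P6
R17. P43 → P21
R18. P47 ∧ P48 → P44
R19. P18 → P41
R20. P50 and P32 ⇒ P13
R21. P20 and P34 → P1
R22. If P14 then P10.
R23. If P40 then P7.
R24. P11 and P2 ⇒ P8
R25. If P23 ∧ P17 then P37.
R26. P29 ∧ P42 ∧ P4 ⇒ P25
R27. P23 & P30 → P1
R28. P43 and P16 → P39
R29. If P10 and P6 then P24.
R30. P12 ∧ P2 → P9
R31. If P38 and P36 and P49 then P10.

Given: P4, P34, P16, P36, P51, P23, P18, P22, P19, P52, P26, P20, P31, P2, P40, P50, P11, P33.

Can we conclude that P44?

Forward chaining from the given facts derives: P49, P5, P29, P41, P1, P7, P8, P46, P43, P9, P21, P39, P45, P38, P10.
The only rule concluding P44 is R18, which needs P47; that is never established.

No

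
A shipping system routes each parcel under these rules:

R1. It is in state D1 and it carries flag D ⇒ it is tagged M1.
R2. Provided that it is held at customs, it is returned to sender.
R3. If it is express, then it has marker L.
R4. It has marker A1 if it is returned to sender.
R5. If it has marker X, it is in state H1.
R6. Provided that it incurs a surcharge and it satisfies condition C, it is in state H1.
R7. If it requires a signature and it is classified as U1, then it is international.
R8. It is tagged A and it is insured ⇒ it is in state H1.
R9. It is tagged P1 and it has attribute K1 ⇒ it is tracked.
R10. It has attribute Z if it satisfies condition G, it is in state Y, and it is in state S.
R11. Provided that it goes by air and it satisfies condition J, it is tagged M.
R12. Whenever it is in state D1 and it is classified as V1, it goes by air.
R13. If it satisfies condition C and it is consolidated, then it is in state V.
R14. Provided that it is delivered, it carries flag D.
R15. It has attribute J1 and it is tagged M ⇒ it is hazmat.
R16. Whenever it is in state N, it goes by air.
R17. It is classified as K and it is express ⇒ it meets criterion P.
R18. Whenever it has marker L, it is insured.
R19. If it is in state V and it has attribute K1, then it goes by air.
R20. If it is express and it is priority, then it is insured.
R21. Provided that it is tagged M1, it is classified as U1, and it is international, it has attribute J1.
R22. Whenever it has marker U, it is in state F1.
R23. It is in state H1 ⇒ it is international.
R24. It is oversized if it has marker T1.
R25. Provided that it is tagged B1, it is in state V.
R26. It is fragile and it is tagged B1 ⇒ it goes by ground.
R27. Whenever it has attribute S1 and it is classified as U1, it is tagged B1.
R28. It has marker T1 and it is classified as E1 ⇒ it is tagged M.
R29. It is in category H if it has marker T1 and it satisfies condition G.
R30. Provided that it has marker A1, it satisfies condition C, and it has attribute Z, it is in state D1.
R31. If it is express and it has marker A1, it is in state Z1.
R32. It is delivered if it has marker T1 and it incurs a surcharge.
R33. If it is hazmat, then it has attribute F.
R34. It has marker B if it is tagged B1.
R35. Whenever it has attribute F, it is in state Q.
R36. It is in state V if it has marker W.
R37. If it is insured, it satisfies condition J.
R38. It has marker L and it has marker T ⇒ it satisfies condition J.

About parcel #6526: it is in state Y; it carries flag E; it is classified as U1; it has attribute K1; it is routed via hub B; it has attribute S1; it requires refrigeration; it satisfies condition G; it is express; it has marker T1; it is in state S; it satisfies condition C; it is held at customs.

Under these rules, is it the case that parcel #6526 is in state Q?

Forward chaining from the given facts derives: is returned to sender, has marker L, has marker A1, has attribute Z, is insured, is oversized, is tagged B1, is in category H, is in state D1, is in state Z1, has marker B, satisfies condition J, is in state V, goes by air, is tagged M.
The only rule concluding "it is in state Q" is R35, which needs "it has attribute F"; that is never established.

No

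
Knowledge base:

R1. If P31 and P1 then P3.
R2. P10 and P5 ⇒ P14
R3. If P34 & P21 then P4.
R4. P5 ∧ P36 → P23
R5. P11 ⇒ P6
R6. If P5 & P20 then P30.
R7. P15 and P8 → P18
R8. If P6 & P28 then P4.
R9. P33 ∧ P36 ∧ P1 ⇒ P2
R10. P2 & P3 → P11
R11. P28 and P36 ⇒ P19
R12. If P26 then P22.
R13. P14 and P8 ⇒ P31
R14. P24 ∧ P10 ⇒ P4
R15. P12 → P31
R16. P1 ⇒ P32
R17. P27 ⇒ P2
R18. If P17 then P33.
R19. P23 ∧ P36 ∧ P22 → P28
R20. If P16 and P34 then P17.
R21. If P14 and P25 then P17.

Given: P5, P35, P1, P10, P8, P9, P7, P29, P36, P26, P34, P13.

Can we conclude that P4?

Forward chaining from the given facts derives: P14, P23, P22, P31, P32, P28, P3, P19.
Rules concluding P4: R3 needs P21; R8 needs P6; R14 needs P24 — none of these are established.

No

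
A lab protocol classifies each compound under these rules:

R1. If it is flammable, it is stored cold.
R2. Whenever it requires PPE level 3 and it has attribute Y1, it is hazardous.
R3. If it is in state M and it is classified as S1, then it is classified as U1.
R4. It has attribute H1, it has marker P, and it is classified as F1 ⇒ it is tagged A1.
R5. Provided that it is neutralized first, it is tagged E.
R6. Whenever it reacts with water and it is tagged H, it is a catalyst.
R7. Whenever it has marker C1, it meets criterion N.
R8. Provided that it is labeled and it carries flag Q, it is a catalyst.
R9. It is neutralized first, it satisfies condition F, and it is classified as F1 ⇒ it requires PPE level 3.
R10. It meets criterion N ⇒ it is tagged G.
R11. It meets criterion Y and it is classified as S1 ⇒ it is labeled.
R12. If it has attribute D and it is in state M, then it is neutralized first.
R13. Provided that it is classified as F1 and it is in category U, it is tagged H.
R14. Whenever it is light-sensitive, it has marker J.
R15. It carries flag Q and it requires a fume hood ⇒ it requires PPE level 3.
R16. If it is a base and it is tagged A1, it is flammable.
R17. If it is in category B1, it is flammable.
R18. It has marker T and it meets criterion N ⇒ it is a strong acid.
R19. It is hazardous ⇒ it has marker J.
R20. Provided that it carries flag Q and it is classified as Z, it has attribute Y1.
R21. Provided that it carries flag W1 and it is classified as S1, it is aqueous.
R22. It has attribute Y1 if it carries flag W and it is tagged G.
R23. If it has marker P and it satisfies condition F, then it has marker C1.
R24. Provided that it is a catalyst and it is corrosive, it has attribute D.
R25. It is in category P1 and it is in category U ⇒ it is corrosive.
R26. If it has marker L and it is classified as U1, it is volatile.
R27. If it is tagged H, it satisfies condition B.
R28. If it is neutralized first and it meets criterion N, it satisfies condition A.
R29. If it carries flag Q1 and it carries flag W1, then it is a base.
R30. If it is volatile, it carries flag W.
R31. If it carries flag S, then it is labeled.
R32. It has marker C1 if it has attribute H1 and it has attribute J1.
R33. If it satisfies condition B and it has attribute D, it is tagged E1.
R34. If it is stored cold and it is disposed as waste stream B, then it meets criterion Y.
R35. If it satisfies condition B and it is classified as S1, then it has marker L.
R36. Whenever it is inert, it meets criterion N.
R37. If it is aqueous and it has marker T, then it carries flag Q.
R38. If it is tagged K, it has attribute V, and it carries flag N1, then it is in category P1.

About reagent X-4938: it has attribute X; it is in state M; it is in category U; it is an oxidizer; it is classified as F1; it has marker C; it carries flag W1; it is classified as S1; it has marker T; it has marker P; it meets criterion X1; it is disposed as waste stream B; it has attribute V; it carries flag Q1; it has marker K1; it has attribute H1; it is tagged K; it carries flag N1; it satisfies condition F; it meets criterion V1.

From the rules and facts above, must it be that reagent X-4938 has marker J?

By R3 (it is in state M, it is classified as S1): it is classified as U1.
By R4 (it has attribute H1, it has marker P, it is classified as F1): it is tagged A1.
By R13 (it is classified as F1, it is in category U): it is tagged H.
By R21 (it carries flag W1, it is classified as S1): it is aqueous.
By R23 (it has marker P, it satisfies condition F): it has marker C1.
By R27 (it is tagged H): it satisfies condition B.
By R29 (it carries flag Q1, it carries flag W1): it is a base.
By R35 (it satisfies condition B, it is classified as S1): it has marker L.
By R37 (it is aqueous, it has marker T): it carries flag Q.
By R38 (it is tagged K, it has attribute V, it carries flag N1): it is in category P1.
By R7 (it has marker C1): it meets criterion N.
By R10 (it meets criterion N): it is tagged G.
By R16 (it is a base, it is tagged A1): it is flammable.
By R25 (it is in category P1, it is in category U): it is corrosive.
By R26 (it has marker L, it is classified as U1): it is volatile.
By R30 (it is volatile): it carries flag W.
By R1 (it is flammable): it is stored cold.
By R22 (it carries flag W, it is tagged G): it has attribute Y1.
By R34 (it is stored cold, it is disposed as waste stream B): it meets criterion Y.
By R11 (it meets criterion Y, it is classified as S1): it is labeled.
By R8 (it is labeled, it carries flag Q): it is a catalyst.
By R24 (it is a catalyst, it is corrosive): it has attribute D.
By R12 (it has attribute D, it is in state M): it is neutralized first.
By R9 (it is neutralized first, it satisfies condition F, it is classified as F1): it requires PPE level 3.
By R2 (it requires PPE level 3, it has attribute Y1): it is hazardous.
By R19 (it is hazardous): it has marker J.

Yes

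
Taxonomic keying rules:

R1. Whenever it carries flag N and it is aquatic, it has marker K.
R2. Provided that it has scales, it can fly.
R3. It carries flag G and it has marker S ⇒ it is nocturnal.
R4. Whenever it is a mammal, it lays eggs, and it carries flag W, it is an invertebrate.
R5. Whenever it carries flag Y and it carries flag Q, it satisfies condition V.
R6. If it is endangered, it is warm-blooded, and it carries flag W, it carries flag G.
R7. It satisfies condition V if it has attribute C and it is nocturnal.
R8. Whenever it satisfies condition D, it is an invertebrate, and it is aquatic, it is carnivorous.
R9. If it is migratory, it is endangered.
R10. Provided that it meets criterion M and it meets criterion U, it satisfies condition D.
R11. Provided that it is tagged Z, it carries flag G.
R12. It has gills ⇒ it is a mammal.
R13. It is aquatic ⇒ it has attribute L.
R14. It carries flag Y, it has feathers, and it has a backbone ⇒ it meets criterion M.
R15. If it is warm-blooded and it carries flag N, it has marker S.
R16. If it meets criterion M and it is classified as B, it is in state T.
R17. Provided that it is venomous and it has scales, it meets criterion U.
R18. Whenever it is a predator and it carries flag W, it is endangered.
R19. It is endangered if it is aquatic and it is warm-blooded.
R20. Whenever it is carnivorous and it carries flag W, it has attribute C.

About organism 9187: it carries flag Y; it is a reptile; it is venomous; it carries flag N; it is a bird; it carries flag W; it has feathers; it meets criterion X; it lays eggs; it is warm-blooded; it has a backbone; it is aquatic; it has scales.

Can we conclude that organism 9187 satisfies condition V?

Forward chaining from the given facts derives: has marker K, can fly, has attribute L, meets criterion M, has marker S, meets criterion U, is endangered, carries flag G, satisfies condition D, is nocturnal.
Rules concluding "it satisfies condition V": R5 needs "it carries flag Q"; R7 needs "it has attribute C" — none of these are established.

No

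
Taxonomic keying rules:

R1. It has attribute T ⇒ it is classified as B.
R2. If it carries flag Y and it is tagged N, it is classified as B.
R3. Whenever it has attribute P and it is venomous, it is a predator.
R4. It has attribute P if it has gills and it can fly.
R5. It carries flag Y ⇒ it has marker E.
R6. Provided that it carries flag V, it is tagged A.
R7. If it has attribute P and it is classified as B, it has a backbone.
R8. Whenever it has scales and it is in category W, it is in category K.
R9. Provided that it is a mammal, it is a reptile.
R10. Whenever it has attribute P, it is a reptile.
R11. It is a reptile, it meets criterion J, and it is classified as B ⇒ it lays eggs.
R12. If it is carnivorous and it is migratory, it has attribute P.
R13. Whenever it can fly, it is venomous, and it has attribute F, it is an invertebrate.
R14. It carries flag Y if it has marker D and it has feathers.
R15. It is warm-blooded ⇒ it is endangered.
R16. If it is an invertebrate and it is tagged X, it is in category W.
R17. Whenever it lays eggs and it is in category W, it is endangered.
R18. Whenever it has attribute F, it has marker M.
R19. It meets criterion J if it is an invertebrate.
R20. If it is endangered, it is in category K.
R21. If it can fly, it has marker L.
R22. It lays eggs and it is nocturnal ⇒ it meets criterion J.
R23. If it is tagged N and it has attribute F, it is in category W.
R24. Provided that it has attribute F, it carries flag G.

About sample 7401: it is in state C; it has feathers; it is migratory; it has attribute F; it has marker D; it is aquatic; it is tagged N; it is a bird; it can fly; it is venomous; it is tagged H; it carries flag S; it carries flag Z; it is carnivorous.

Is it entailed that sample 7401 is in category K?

By R12 (it is carnivorous, it is migratory): it has attribute P.
By R13 (it can fly, it is venomous, it has attribute F): it is an invertebrate.
By R14 (it has marker D, it has feathers): it carries flag Y.
By R19 (it is an invertebrate): it meets criterion J.
By R23 (it is tagged N, it has attribute F): it is in category W.
By R2 (it carries flag Y, it is tagged N): it is classified as B.
By R10 (it has attribute P): it is a reptile.
By R11 (it is a reptile, it meets criterion J, it is classified as B): it lays eggs.
By R17 (it lays eggs, it is in category W): it is endangered.
By R20 (it is endangered): it is in category K.

Yes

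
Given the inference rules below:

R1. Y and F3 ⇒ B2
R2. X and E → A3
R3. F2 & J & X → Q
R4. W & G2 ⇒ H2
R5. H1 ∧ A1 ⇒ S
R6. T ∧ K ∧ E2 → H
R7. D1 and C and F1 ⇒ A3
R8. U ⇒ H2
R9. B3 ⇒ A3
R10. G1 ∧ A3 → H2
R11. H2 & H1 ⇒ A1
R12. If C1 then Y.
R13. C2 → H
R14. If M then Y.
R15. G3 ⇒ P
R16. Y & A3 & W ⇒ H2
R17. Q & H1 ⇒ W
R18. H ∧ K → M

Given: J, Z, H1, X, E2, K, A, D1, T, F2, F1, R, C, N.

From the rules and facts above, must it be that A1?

Q  (by R3: F2, J, X)
H  (by R6: T, K, E2)
A3  (by R7: D1, C, F1)
W  (by R17: Q, H1)
M  (by R18: H, K)
Y  (by R14: M)
H2  (by R16: Y, A3, W)
A1  (by R11: H2, H1)

Yes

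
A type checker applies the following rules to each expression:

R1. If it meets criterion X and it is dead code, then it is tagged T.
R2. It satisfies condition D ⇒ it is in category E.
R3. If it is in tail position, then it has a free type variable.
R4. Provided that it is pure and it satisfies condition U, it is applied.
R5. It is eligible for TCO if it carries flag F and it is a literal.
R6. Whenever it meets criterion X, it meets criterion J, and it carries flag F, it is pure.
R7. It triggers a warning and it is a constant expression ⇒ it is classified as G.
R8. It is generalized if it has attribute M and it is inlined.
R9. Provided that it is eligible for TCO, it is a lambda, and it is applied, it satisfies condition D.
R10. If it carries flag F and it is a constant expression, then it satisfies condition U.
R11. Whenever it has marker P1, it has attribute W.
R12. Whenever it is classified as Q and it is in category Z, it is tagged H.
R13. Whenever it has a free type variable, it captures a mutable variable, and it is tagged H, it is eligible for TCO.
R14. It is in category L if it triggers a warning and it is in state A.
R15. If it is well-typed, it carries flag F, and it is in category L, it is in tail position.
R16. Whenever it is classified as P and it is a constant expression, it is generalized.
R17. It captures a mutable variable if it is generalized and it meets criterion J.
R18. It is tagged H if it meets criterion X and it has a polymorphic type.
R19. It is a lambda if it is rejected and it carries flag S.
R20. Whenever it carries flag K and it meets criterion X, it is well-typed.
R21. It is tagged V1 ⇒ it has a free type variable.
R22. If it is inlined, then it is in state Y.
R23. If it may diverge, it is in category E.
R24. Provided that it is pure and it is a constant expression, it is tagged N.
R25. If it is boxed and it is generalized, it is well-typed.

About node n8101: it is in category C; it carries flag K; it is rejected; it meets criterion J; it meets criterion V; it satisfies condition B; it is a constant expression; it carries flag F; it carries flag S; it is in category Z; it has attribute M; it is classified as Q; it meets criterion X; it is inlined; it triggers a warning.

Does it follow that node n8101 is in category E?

Forward chaining from the given facts derives: is pure, is classified as G, is generalized, satisfies condition U, is tagged H, captures a mutable variable, is a lambda, is well-typed, is in state Y, is tagged N, is applied.
Rules concluding "it is in category E": R2 needs "it satisfies condition D"; R23 needs "it may diverge" — none of these are established.

No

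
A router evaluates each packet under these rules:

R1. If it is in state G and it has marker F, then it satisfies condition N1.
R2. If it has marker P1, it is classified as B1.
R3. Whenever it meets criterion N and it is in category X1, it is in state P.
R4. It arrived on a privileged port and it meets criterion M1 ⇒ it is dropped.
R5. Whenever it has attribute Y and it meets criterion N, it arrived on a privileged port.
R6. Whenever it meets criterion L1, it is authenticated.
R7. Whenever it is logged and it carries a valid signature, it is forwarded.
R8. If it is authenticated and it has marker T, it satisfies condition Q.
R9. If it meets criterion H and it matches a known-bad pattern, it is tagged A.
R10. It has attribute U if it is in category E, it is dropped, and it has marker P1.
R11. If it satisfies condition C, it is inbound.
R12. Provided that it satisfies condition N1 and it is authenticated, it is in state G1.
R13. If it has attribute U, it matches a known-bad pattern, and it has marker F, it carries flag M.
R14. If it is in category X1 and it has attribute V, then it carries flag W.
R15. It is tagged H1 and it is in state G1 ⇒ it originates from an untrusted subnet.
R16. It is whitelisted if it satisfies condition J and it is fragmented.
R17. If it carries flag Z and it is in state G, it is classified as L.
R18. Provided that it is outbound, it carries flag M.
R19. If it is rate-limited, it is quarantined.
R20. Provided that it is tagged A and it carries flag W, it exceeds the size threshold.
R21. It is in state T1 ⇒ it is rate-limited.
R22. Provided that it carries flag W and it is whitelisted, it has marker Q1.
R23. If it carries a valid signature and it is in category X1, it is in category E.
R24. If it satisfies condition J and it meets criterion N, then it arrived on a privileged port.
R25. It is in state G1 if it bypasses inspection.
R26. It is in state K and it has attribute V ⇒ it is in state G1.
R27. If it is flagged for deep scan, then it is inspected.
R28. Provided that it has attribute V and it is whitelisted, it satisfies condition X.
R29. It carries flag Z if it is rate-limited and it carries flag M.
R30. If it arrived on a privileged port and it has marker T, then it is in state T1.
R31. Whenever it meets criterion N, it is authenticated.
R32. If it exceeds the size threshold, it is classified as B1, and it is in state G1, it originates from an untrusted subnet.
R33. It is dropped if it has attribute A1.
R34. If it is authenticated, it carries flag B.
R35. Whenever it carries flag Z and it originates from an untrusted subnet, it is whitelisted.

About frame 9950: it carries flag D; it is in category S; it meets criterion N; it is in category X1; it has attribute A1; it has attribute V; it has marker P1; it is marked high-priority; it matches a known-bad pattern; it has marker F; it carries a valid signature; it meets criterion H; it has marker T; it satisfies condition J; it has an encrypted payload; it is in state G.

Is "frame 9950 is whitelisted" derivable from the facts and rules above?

By R1 (it is in state G, it has marker F): it satisfies condition N1.
By R2 (it has marker P1): it is classified as B1.
By R9 (it meets criterion H, it matches a known-bad pattern): it is tagged A.
By R14 (it is in category X1, it has attribute V): it carries flag W.
By R20 (it is tagged A, it carries flag W): it exceeds the size threshold.
By R23 (it carries a valid signature, it is in category X1): it is in category E.
By R24 (it satisfies condition J, it meets criterion N): it arrived on a privileged port.
By R30 (it arrived on a privileged port, it has marker T): it is in state T1.
By R31 (it meets criterion N): it is authenticated.
By R33 (it has attribute A1): it is dropped.
By R10 (it is in category E, it is dropped, it has marker P1): it has attribute U.
By R12 (it satisfies condition N1, it is authenticated): it is in state G1.
By R13 (it has attribute U, it matches a known-bad pattern, it has marker F): it carries flag M.
By R21 (it is in state T1): it is rate-limited.
By R29 (it is rate-limited, it carries flag M): it carries flag Z.
By R32 (it exceeds the size threshold, it is classified as B1, it is in state G1): it originates from an untrusted subnet.
By R35 (it carries flag Z, it originates from an untrusted subnet): it is whitelisted.

Yes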